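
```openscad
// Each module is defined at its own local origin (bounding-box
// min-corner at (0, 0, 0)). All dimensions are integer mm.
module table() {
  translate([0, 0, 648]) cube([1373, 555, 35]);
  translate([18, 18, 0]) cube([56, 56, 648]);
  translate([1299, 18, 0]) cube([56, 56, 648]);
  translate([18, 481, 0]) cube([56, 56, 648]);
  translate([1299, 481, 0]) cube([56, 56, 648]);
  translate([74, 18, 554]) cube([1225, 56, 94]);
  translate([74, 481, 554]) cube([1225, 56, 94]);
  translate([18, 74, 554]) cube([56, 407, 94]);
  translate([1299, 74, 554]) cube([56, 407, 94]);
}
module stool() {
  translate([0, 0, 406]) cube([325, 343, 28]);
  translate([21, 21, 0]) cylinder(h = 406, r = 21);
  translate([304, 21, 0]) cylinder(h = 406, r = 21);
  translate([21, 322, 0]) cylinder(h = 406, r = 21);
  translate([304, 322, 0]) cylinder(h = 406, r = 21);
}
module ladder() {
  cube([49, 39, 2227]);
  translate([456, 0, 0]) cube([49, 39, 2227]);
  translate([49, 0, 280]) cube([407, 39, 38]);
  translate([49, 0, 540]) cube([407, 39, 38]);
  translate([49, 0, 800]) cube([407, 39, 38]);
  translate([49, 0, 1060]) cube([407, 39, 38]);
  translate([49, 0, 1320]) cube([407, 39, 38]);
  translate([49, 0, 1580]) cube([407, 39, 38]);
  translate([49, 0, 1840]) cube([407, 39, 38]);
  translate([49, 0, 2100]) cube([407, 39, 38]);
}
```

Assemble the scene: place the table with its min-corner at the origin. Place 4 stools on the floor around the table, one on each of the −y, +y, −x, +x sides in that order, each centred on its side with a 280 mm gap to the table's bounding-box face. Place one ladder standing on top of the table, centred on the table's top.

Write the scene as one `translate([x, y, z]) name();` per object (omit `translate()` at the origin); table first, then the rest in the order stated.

table();
translate([524, -623, 0]) stool();
translate([524, 835, 0]) stool();
translate([-605, 106, 0]) stool();
translate([1653, 106, 0]) stool();
translate([434, 258, 683]) ladder();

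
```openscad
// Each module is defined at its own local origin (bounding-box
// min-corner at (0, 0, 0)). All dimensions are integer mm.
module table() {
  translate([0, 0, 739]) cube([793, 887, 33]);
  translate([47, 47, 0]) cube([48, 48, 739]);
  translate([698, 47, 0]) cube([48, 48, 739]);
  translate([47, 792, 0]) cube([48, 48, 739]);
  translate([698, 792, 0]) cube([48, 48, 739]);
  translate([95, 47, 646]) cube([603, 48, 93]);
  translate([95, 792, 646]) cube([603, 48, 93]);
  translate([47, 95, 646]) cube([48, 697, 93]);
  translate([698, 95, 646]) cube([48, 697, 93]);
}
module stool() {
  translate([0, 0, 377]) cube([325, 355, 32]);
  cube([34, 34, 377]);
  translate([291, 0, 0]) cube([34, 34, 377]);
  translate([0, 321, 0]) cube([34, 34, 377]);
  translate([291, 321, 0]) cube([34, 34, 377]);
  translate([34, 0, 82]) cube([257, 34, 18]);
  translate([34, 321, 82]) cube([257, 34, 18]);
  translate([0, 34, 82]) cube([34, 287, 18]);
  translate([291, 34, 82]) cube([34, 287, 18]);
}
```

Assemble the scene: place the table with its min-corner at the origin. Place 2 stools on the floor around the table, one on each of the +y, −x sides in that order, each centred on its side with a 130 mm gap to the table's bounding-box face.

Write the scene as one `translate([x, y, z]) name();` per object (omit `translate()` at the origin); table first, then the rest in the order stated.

table();
translate([234, 1017, 0]) stool();
translate([-455, 266, 0]) stool();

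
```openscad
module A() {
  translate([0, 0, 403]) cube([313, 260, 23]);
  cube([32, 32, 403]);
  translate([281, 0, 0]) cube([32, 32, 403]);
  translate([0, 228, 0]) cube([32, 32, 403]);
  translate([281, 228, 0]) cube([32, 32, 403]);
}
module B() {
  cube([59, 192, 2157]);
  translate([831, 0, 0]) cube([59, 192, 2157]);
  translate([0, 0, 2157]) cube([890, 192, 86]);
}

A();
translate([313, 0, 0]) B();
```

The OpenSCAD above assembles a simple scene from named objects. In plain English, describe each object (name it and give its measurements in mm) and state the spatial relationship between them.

A is a simple wooden stool: a rectangular seat 313 mm (x) by 260 mm (y), 23 mm thick, top face at z = 426 mm, on four square legs, each 32×32 mm in cross-section. The legs rest on z = 0, each flush with a corner of the seat.

B is a rectangular door frame: two vertical jambs of 59×192 mm section, 2157 mm tall, with a clear opening 772 mm wide between their inner faces. A header 86 mm tall and 192 mm deep lies on top of the jambs and spans the full outside width.

The door frame is against the stool's +x side, with their −y faces flush.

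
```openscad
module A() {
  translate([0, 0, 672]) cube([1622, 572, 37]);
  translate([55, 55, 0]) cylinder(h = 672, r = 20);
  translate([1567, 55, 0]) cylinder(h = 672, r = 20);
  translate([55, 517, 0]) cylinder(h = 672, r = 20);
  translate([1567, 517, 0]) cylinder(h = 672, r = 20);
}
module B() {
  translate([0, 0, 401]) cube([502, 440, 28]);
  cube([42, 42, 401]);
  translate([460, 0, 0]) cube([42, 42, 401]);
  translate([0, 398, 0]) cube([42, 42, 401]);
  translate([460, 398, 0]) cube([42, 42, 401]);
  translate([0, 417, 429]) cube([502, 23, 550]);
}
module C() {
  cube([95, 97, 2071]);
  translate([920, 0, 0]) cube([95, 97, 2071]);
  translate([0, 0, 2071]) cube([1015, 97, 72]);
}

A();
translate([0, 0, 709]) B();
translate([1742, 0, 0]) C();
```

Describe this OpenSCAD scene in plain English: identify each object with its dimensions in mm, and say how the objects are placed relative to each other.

A is a table with a 1622×572 mm rectangular top, 37 mm thick, top surface at z = 709 mm, supported by four round legs of 40 mm diameter, each leg's bounding box inset 35 mm from the nearest pair of top edges, running from the floor.

B is a chair. The seat is a 502×440×28 mm slab with its top at z = 429 mm, on four 42×42 mm corner legs (flush with the seat edges, standing on z = 0). A flat backrest 23 mm thick, 550 mm tall, spans the full seat width and rises from the seat top along its +y edge, rear face flush with the rear of the seat.

C is a rectangular door frame: two vertical jambs of 95×97 mm section, 2071 mm tall, with a clear opening 825 mm wide between their inner faces. A header 72 mm tall and 97 mm deep lies on top of the jambs and spans the full outside width.

The chair is on top of the table. The door frame is on the floor beside the table on its +x side.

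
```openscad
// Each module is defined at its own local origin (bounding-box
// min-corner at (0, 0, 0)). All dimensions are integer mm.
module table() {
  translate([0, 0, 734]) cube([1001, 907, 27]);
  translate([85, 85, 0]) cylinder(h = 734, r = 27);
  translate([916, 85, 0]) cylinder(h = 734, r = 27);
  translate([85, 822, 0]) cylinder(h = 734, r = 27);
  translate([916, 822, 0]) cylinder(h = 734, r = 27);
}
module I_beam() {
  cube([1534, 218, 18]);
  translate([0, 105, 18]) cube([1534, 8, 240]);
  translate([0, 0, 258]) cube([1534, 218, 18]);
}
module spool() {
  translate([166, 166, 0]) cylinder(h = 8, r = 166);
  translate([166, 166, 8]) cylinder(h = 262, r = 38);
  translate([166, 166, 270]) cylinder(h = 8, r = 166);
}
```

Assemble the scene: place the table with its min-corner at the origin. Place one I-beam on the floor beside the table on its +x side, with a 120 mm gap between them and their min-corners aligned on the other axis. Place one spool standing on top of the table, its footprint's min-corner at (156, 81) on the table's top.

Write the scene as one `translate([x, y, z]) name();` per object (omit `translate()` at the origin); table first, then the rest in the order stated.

table();
translate([1121, 0, 0]) I_beam();
translate([156, 81, 761]) spool();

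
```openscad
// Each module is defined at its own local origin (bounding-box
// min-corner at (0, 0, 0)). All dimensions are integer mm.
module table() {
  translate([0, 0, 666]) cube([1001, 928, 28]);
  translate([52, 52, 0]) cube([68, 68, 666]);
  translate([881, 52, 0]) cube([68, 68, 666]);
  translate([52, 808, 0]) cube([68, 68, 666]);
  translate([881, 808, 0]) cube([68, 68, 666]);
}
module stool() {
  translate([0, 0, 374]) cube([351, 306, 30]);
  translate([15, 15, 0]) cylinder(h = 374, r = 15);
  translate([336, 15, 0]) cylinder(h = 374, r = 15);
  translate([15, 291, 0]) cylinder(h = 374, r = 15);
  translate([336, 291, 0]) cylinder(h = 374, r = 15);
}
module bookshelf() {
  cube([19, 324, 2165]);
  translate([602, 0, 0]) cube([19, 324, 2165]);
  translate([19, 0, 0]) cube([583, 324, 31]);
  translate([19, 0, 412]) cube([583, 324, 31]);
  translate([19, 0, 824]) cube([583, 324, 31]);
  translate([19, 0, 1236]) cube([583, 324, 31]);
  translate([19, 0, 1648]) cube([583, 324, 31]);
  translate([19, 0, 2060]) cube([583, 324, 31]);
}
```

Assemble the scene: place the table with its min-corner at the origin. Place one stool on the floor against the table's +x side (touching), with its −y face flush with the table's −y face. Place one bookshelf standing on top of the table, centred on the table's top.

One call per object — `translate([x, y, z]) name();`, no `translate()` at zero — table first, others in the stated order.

table();
translate([1001, 0, 0]) stool();
translate([190, 302, 694]) bookshelf();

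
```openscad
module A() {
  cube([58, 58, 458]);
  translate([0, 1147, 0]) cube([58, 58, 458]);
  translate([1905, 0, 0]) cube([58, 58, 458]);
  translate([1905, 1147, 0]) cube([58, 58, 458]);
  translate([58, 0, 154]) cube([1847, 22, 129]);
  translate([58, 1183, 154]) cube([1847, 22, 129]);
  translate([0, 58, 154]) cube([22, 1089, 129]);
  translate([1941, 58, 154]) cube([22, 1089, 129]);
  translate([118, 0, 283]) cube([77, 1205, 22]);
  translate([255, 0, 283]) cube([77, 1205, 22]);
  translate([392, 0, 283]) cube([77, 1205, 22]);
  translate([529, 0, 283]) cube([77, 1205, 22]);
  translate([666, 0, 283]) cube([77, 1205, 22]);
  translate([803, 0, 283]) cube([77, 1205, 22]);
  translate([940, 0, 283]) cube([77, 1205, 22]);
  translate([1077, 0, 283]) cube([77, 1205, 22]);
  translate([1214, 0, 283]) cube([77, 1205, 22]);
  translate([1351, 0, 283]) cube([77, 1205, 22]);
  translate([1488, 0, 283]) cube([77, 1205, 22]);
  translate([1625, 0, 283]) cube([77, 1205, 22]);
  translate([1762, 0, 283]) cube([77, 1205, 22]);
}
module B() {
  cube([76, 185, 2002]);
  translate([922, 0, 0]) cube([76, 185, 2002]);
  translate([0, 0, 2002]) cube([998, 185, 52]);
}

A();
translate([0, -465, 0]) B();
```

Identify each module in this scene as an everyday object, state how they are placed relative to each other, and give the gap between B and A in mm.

The door frame's nearest face is 280 mm from the bed frame's −y face.

A is a bed frame. B is a door frame. The door frame is on the floor beside the bed frame on its −y side. The gap between the door frame and the bed frame is 280 mm.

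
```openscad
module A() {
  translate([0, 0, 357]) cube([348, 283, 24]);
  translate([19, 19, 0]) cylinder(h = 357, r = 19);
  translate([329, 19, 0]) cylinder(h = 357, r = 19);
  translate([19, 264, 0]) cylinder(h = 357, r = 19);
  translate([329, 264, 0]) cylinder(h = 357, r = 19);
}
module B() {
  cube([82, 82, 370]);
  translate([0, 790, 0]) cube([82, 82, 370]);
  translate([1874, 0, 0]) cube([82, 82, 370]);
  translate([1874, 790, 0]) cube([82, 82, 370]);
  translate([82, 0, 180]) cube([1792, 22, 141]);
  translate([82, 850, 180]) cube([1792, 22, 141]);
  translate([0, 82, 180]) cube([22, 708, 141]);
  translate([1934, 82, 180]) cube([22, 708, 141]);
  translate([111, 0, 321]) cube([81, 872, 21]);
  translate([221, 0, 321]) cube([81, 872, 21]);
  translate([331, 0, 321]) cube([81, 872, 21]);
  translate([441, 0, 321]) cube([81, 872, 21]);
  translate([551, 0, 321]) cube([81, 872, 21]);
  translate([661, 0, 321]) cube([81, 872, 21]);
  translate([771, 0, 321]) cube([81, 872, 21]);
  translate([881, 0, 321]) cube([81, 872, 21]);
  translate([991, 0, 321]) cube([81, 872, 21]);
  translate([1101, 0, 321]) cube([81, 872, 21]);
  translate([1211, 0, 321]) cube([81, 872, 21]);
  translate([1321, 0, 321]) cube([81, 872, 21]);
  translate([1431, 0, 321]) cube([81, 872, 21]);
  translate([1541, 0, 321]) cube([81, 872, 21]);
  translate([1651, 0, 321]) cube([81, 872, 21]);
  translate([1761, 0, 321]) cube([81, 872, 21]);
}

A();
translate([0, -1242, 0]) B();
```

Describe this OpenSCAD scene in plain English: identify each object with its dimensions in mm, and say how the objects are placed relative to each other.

A is a four-legged stool. The seat is 348×283 mm, 24 mm thick, top at z = 381 mm. It stands on four round legs, each 38 mm in diameter, from z = 0 to the seat underside, each leg's axis is inset half a diameter from the nearest pair of seat edges (so the leg's bounding box is flush with the corner).

B is a bed frame 1956 mm long (x) by 872 mm wide (y). Four 82×82 mm corner posts, 370 mm tall, at the corners of the footprint. Four rails of 22 mm thickness and 141 mm height run between adjacent posts with their undersides at z = 180 mm, their outer faces flush with the outside of the frame (the two x-running rails run between the posts' inner faces; the two y-running rails run between the posts' inner faces). 16 slats, each 81 mm wide (x) and 21 mm thick, lie across the top of the two x-running rails, running the full 872 mm width of the frame in y; the slats are evenly spaced along x between the inner faces of the end posts with equal gaps (rounded down to the nearest mm) at the −x end and between each pair — any rounding remainder accumulates at the +x end.

The bed frame is on the floor beside the stool on its −y side.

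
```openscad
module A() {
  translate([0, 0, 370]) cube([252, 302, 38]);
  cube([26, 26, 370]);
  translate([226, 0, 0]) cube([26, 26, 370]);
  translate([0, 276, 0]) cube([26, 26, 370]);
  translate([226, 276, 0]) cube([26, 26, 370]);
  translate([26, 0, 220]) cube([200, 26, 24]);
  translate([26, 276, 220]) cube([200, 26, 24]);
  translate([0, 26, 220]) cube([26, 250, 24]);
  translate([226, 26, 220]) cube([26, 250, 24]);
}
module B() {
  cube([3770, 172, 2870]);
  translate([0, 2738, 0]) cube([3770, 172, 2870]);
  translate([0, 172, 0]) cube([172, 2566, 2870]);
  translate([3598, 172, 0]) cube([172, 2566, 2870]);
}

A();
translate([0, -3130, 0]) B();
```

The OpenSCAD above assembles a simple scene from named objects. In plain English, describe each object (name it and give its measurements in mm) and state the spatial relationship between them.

A is a four-legged stool. The seat is 252×302 mm, 38 mm thick, top at z = 408 mm. It stands on four square legs, each 26×26 mm in cross-section, from z = 0 to the seat underside, each flush with a corner of the seat. Four stretchers, 26 mm wide and 24 mm tall, connect adjacent legs with their undersides at z = 220 mm, each running between the inner faces of the legs it joins and aligned with the legs' outer faces on the other axis.

B is the wall frame of a small rectangular building: four walls, each 2870 mm tall and 172 mm thick, enclosing a footprint 3770 mm (x) by 2910 mm (y) outside-to-outside, with no floor or roof. The front and back walls (the −y and +y sides) span the full width; the two side walls fit between them.

The house frame is on the floor beside the stool on its −y side.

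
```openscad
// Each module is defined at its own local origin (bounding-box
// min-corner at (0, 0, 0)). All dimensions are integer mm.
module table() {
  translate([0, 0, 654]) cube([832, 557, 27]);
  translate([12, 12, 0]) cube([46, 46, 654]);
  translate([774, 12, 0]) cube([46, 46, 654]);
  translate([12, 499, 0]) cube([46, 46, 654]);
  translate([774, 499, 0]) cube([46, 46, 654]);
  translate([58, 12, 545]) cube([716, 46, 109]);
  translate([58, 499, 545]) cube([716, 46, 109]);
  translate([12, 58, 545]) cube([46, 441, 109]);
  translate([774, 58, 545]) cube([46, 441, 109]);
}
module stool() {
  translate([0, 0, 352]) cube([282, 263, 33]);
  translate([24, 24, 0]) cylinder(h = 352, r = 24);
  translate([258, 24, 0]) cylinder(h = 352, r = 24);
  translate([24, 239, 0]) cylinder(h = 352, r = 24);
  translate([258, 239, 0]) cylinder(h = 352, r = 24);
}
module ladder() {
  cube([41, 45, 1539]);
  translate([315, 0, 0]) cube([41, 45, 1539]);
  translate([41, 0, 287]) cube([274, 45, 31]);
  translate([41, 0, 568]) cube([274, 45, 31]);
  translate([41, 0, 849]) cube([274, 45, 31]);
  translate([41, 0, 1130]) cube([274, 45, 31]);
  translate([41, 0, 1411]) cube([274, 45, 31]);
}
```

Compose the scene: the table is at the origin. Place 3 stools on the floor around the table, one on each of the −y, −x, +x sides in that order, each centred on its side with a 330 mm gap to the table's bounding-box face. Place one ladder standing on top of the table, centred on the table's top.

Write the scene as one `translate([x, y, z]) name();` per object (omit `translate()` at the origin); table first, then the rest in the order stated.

table();
translate([275, -593, 0]) stool();
translate([-612, 147, 0]) stool();
translate([1162, 147, 0]) stool();
translate([238, 256, 681]) ladder();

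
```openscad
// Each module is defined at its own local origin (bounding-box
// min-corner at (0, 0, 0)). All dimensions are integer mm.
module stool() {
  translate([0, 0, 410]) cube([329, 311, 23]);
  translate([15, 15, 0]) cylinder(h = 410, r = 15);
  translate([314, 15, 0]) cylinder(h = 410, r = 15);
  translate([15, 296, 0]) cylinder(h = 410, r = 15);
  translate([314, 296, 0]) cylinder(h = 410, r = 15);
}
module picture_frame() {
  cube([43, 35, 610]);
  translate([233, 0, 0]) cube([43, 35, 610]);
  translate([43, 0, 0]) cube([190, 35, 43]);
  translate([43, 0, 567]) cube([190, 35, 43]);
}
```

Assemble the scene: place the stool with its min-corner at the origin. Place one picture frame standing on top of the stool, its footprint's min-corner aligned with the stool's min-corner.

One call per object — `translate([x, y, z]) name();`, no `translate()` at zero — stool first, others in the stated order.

stool();
translate([0, 0, 433]) picture_frame();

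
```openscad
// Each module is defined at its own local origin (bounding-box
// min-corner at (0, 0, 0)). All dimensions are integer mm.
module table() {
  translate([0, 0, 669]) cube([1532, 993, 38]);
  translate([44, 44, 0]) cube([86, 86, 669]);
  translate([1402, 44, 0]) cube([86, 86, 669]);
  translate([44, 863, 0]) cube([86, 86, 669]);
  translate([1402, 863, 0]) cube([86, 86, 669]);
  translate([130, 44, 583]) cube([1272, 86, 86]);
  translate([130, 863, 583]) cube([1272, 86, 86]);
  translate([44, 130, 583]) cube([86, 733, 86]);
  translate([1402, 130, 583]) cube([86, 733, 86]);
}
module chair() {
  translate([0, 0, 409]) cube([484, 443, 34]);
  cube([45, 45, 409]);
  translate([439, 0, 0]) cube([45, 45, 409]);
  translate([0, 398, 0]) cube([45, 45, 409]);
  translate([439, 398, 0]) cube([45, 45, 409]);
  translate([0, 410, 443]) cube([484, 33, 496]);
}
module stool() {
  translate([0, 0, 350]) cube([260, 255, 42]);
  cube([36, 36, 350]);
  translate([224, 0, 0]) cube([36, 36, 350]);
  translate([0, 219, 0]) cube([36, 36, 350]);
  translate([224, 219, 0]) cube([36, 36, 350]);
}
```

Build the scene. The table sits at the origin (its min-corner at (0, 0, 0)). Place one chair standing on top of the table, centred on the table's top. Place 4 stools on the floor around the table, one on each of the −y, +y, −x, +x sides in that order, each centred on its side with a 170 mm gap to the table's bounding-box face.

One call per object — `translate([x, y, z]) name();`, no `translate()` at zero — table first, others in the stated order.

table();
translate([524, 275, 707]) chair();
translate([636, -425, 0]) stool();
translate([636, 1163, 0]) stool();
translate([-430, 369, 0]) stool();
translate([1702, 369, 0]) stool();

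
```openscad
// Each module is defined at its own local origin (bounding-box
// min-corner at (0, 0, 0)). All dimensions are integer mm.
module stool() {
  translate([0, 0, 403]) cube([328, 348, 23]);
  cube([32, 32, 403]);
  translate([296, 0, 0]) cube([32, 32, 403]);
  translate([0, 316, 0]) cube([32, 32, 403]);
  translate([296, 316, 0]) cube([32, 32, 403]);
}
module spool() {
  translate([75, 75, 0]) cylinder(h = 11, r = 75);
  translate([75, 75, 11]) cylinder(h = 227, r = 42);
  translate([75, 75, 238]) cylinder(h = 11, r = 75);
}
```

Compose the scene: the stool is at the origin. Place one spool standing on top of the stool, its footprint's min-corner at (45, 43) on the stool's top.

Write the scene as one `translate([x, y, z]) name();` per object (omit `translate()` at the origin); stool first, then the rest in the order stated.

stool();
translate([45, 43, 426]) spool();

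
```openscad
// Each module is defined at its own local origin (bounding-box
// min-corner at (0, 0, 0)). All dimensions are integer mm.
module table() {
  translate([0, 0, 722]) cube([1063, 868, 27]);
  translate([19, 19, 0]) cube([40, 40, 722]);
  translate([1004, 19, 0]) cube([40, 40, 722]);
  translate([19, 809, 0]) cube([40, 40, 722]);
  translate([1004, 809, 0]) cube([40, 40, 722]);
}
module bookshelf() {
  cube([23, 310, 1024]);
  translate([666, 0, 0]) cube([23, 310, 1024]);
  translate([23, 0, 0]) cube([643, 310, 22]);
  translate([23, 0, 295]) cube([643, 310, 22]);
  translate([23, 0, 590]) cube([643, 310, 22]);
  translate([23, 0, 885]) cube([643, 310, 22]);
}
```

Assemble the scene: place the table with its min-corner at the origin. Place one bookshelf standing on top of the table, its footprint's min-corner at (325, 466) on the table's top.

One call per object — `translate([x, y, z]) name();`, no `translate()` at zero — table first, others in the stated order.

table();
translate([325, 466, 749]) bookshelf();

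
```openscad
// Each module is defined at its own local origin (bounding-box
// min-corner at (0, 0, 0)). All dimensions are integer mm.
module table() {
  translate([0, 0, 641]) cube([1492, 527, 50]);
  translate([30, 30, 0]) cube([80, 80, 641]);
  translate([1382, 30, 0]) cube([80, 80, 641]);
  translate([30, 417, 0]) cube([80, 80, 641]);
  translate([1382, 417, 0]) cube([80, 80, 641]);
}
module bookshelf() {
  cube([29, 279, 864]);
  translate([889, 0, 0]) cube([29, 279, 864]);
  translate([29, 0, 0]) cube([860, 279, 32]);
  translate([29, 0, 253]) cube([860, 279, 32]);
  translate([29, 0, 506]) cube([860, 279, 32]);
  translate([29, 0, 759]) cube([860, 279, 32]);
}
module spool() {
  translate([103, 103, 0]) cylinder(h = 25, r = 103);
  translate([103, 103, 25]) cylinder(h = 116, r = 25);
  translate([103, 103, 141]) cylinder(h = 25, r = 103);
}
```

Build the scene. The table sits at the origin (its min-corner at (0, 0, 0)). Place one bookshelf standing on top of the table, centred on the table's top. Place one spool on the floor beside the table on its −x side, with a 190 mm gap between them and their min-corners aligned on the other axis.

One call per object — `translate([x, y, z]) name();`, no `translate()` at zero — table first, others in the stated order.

table();
translate([287, 124, 691]) bookshelf();
translate([-396, 0, 0]) spool();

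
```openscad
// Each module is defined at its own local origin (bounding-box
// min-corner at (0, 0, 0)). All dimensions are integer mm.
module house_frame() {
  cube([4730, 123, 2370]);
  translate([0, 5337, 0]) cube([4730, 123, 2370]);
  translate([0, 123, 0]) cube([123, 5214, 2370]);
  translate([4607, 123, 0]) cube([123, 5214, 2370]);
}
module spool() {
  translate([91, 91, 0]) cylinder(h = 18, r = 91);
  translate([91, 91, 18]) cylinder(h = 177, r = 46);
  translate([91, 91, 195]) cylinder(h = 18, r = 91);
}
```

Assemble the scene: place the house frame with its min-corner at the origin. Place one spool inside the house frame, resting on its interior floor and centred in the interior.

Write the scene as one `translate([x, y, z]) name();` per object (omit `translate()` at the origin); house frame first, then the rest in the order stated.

house_frame();
translate([2274, 2639, 0]) spool();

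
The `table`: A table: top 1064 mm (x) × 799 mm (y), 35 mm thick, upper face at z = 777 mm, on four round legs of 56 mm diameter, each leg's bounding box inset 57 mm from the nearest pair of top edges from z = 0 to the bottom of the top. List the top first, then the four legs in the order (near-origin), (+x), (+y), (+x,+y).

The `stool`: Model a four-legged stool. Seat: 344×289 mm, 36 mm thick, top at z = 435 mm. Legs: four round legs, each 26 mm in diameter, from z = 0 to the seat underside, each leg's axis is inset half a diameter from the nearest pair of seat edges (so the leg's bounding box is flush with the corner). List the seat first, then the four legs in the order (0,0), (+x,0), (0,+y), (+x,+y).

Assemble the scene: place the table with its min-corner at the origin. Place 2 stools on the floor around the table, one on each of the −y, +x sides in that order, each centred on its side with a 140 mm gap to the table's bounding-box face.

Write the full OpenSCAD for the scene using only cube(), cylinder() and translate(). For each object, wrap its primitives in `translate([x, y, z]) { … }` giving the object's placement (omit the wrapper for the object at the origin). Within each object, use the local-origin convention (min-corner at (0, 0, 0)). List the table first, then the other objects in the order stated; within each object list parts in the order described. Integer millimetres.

translate([0, 0, 742]) cube([1064, 799, 35]);
translate([85, 85, 0]) cylinder(h = 742, r = 28);
translate([979, 85, 0]) cylinder(h = 742, r = 28);
translate([85, 714, 0]) cylinder(h = 742, r = 28);
translate([979, 714, 0]) cylinder(h = 742, r = 28);
translate([360, -429, 0]) {
  translate([0, 0, 399]) cube([344, 289, 36]);
  translate([13, 13, 0]) cylinder(h = 399, r = 13);
  translate([331, 13, 0]) cylinder(h = 399, r = 13);
  translate([13, 276, 0]) cylinder(h = 399, r = 13);
  translate([331, 276, 0]) cylinder(h = 399, r = 13);
}
translate([1204, 255, 0]) {
  translate([0, 0, 399]) cube([344, 289, 36]);
  translate([13, 13, 0]) cylinder(h = 399, r = 13);
  translate([331, 13, 0]) cylinder(h = 399, r = 13);
  translate([13, 276, 0]) cylinder(h = 399, r = 13);
  translate([331, 276, 0]) cylinder(h = 399, r = 13);
}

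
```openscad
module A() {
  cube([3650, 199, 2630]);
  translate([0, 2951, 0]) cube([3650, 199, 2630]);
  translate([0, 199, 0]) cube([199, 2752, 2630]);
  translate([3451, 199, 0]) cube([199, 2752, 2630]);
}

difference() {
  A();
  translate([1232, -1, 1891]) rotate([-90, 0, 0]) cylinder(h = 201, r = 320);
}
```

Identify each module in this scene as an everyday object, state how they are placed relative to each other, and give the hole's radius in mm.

A is a house frame. The house frame has a circular hole through its front wall. The hole's radius is 320 mm.

The subtracted cylinder has r = 320 mm.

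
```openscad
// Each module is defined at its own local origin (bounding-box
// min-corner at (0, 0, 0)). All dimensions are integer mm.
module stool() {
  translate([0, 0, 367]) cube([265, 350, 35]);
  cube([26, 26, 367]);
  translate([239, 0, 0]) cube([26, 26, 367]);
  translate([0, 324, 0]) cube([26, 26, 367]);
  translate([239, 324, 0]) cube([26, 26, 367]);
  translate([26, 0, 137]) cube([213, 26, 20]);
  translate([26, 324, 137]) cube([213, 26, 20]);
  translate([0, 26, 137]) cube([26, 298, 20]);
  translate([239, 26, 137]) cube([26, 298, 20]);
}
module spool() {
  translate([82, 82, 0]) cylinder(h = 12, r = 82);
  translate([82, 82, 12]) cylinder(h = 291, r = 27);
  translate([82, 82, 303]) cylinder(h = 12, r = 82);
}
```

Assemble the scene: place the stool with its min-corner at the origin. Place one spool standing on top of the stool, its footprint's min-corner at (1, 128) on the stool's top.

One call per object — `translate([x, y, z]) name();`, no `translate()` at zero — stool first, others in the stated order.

stool();
translate([1, 128, 402]) spool();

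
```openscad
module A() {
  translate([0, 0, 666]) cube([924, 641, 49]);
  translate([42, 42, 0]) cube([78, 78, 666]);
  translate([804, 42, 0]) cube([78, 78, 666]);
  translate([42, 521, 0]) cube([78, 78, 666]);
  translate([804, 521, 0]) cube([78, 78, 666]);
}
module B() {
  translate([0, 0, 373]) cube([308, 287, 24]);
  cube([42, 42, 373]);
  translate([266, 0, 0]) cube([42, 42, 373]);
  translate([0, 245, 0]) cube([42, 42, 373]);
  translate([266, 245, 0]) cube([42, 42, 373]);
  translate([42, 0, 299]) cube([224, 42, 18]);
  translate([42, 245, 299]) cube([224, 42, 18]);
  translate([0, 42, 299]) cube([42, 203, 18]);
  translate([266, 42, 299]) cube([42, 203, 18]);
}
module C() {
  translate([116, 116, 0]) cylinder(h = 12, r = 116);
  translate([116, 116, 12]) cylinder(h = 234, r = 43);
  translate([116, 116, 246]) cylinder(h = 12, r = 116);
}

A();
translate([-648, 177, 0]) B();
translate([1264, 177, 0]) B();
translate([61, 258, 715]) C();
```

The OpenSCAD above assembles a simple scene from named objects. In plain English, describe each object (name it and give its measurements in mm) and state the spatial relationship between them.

A is a table with a 924×641 mm rectangular top, 49 mm thick, top surface at z = 715 mm, supported by four 78×78 mm square legs, each inset 42 mm from the nearest pair of top edges, running from the floor.

B is a four-legged stool. The seat is a 308×287×24 mm slab whose top surface is at z = 397 mm; four square legs, each 42×42 mm in cross-section, run from the floor (z = 0) to the underside of the seat, each flush with a corner of the seat. Four stretchers, 42 mm wide and 18 mm tall, connect adjacent legs with their undersides at z = 299 mm, each running between the inner faces of the legs it joins and aligned with the legs' outer faces on the other axis.

C is a spool: two coaxial disc flanges of radius 116 mm and thickness 12 mm, joined by a core cylinder of radius 43 mm and height 234 mm. The lower flange rests on z = 0 and the three cylinders share a vertical axis.

Two stools sit around the table at the −x, +x sides. The spool is on top of the table.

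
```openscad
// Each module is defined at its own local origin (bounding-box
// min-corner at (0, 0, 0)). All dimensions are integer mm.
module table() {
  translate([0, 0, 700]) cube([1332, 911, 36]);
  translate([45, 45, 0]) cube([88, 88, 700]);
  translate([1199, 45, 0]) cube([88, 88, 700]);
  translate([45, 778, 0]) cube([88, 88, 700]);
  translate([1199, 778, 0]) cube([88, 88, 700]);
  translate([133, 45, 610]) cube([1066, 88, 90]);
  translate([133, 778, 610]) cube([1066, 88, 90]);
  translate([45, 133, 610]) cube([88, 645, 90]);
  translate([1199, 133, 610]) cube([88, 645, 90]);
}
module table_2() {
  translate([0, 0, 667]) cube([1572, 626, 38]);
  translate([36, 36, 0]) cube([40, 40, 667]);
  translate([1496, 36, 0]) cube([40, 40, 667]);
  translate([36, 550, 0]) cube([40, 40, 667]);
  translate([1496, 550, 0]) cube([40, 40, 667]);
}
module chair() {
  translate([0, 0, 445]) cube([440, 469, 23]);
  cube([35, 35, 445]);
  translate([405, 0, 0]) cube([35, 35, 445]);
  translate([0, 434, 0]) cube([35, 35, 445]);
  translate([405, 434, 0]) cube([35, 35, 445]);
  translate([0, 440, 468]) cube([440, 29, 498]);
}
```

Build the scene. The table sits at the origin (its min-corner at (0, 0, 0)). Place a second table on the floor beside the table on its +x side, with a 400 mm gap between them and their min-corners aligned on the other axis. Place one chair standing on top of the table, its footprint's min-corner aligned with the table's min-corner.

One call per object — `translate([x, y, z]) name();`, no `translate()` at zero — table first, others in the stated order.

table();
translate([1732, 0, 0]) table_2();
translate([0, 0, 736]) chair();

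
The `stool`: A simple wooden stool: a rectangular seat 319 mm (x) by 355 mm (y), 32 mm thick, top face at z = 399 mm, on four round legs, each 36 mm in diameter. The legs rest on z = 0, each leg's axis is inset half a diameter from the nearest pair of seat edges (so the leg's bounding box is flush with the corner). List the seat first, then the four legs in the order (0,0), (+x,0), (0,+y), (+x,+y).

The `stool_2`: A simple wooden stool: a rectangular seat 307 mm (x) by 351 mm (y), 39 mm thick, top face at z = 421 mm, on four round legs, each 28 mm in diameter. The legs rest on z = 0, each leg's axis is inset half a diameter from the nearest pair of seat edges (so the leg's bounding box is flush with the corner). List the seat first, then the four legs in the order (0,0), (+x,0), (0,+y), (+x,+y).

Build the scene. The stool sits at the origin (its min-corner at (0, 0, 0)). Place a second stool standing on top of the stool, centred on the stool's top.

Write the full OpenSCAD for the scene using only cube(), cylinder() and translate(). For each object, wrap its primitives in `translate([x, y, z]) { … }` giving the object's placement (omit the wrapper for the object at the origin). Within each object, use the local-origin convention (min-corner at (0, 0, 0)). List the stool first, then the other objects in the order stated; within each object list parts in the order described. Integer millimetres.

translate([0, 0, 367]) cube([319, 355, 32]);
translate([18, 18, 0]) cylinder(h = 367, r = 18);
translate([301, 18, 0]) cylinder(h = 367, r = 18);
translate([18, 337, 0]) cylinder(h = 367, r = 18);
translate([301, 337, 0]) cylinder(h = 367, r = 18);
translate([6, 2, 399]) {
  translate([0, 0, 382]) cube([307, 351, 39]);
  translate([14, 14, 0]) cylinder(h = 382, r = 14);
  translate([293, 14, 0]) cylinder(h = 382, r = 14);
  translate([14, 337, 0]) cylinder(h = 382, r = 14);
  translate([293, 337, 0]) cylinder(h = 382, r = 14);
}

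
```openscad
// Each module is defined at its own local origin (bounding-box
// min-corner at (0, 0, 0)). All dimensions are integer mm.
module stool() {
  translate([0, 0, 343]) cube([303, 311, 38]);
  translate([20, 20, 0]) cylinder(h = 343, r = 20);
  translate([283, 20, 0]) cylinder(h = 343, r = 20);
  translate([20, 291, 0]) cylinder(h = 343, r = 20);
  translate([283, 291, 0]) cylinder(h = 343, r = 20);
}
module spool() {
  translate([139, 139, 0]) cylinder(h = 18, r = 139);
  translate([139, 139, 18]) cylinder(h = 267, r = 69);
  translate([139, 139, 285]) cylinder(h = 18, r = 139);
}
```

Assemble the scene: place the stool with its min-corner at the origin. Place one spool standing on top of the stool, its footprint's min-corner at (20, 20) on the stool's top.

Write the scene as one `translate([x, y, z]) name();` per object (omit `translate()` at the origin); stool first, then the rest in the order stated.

stool();
translate([20, 20, 381]) spool();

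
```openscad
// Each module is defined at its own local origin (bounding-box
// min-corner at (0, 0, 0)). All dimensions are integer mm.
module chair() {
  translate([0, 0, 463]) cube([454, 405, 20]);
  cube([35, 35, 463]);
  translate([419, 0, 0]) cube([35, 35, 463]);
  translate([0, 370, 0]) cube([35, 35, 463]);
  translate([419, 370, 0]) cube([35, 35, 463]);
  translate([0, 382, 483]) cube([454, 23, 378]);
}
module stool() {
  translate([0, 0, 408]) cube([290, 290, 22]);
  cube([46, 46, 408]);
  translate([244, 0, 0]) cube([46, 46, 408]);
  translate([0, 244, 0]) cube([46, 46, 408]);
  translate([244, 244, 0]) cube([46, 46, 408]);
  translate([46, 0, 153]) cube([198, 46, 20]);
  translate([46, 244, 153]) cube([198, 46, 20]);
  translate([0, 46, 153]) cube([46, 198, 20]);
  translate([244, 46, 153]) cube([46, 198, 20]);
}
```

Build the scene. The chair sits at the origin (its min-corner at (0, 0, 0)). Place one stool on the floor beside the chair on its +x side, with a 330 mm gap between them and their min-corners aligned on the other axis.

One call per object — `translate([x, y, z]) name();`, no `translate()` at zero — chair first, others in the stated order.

chair();
translate([784, 0, 0]) stool();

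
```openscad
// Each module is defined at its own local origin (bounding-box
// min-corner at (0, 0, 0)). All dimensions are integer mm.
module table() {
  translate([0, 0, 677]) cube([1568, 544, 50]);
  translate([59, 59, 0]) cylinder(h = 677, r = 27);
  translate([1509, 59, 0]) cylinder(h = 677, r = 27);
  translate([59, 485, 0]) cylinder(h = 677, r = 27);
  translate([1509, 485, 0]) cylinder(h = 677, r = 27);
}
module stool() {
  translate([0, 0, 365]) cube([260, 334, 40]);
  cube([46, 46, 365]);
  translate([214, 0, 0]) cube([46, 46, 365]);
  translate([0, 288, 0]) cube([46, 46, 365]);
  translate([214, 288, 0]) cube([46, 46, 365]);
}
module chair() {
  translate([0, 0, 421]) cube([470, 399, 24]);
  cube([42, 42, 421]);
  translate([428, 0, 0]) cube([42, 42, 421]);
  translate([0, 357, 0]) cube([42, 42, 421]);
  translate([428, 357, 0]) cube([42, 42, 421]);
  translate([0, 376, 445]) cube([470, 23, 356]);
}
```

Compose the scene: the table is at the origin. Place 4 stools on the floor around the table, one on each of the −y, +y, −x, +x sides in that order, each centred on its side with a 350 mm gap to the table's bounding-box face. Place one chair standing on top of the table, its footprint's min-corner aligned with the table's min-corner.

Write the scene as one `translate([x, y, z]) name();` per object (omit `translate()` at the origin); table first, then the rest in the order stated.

table();
translate([654, -684, 0]) stool();
translate([654, 894, 0]) stool();
translate([-610, 105, 0]) stool();
translate([1918, 105, 0]) stool();
translate([0, 0, 727]) chair();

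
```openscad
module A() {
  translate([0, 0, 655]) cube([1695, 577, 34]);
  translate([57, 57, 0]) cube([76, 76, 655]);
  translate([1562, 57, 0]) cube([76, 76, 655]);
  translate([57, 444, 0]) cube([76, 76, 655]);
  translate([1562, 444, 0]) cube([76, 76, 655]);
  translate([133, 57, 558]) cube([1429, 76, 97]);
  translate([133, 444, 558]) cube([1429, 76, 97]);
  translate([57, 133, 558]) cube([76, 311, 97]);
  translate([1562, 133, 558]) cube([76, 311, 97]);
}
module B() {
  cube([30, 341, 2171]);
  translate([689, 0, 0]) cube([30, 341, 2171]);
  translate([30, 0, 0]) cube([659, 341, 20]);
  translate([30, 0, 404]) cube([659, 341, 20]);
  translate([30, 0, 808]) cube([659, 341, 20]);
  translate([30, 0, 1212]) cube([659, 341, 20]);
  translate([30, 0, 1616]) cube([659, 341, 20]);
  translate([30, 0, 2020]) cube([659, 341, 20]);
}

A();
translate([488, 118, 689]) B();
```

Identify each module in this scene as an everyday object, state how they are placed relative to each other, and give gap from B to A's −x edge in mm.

The bookshelf's min-x is at 488; the table's min-x is 0; gap = 488 mm.

A is a table. B is a bookshelf. The bookshelf is on top of the table, centred. The gap from the bookshelf to the table's −x edge is 488 mm.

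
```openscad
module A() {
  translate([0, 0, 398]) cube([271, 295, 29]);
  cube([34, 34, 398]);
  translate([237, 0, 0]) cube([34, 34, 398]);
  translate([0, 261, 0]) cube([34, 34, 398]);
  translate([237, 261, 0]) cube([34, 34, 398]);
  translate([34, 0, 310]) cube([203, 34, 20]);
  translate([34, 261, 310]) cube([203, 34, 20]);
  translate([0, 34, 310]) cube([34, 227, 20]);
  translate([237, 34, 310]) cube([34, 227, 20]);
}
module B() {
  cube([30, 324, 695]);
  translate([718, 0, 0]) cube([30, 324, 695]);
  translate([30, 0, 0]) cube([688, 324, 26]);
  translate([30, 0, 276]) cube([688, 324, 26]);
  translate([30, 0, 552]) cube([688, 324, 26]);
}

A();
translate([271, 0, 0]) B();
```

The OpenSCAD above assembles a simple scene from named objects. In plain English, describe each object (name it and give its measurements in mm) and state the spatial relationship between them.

A is a simple wooden stool: a rectangular seat 271 mm (x) by 295 mm (y), 29 mm thick, top face at z = 427 mm, on four square legs, each 34×34 mm in cross-section. The legs rest on z = 0, each flush with a corner of the seat. Four stretchers, 34 mm wide and 20 mm tall, connect adjacent legs with their undersides at z = 310 mm, each running between the inner faces of the legs it joins and aligned with the legs' outer faces on the other axis.

B is a bookshelf 748 mm wide overall, 324 mm deep and 695 mm tall. The two sides are 30 mm thick vertical panels. 3 horizontal shelves of 26 mm thickness span between the inner faces of the sides; the lowest shelf sits on the floor and shelves are stacked with a clear vertical gap of 250 mm between each pair.

The bookshelf is against the stool's +x side, with their −y faces flush.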